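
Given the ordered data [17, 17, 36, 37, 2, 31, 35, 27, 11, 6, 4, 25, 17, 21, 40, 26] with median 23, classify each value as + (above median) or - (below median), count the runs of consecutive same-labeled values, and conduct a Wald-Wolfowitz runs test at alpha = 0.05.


Step 1: Compute median = 23; label A = above, B = below.
Labels in order: BBAABAAABBBABBAA  (n_A = 8, n_B = 8)
Step 2: Count runs R = 8.
Step 3: Under H0 (random ordering), E[R] = 2*n_A*n_B/(n_A+n_B) + 1 = 2*8*8/16 + 1 = 9.0000.
        Var[R] = 2*n_A*n_B*(2*n_A*n_B - n_A - n_B) / ((n_A+n_B)^2 * (n_A+n_B-1)) = 14336/3840 = 3.7333.
        SD[R] = 1.9322.
Step 4: Continuity-corrected z = (R + 0.5 - E[R]) / SD[R] = (8 + 0.5 - 9.0000) / 1.9322 = -0.2588.
Step 5: Two-sided p-value via normal approximation = 2*(1 - Phi(|z|)) = 0.795809.
Step 6: alpha = 0.05. fail to reject H0.

R = 8, z = -0.2588, p = 0.795809, fail to reject H0.


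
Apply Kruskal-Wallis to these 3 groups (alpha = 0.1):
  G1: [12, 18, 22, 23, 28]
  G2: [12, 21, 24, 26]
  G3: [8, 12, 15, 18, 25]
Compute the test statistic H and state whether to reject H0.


Step 1: Combine all N = 14 observations and assign midranks.
sorted (value, group, rank): (8,G3,1), (12,G1,3), (12,G2,3), (12,G3,3), (15,G3,5), (18,G1,6.5), (18,G3,6.5), (21,G2,8), (22,G1,9), (23,G1,10), (24,G2,11), (25,G3,12), (26,G2,13), (28,G1,14)
Step 2: Sum ranks within each group.
R_1 = 42.5 (n_1 = 5)
R_2 = 35 (n_2 = 4)
R_3 = 27.5 (n_3 = 5)
Step 3: H = 12/(N(N+1)) * sum(R_i^2/n_i) - 3(N+1)
     = 12/(14*15) * (42.5^2/5 + 35^2/4 + 27.5^2/5) - 3*15
     = 0.057143 * 818.75 - 45
     = 1.785714.
Step 4: Ties present; correction factor C = 1 - 30/(14^3 - 14) = 0.989011. Corrected H = 1.785714 / 0.989011 = 1.805556.
Step 5: Under H0, H ~ chi^2(2); p-value = 0.405442.
Step 6: alpha = 0.1. fail to reject H0.

H = 1.8056, df = 2, p = 0.405442, fail to reject H0.


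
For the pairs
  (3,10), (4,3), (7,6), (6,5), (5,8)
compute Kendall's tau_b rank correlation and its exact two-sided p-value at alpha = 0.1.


Step 1: Enumerate the 10 unordered pairs (i,j) with i<j and classify each by sign(x_j-x_i) * sign(y_j-y_i).
  (1,2):dx=+1,dy=-7->D; (1,3):dx=+4,dy=-4->D; (1,4):dx=+3,dy=-5->D; (1,5):dx=+2,dy=-2->D
  (2,3):dx=+3,dy=+3->C; (2,4):dx=+2,dy=+2->C; (2,5):dx=+1,dy=+5->C; (3,4):dx=-1,dy=-1->C
  (3,5):dx=-2,dy=+2->D; (4,5):dx=-1,dy=+3->D
Step 2: C = 4, D = 6, total pairs = 10.
Step 3: tau = (C - D)/(n(n-1)/2) = (4 - 6)/10 = -0.200000.
Step 4: Exact two-sided p-value (enumerate n! = 120 permutations of y under H0): p = 0.816667.
Step 5: alpha = 0.1. fail to reject H0.

tau_b = -0.2000 (C=4, D=6), p = 0.816667, fail to reject H0.


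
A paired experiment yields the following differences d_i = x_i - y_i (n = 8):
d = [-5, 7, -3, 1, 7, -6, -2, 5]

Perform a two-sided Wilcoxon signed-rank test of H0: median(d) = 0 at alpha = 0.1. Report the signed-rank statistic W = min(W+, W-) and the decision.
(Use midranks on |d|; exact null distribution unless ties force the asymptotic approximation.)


Step 1: Drop any zero differences (none here) and take |d_i|.
|d| = [5, 7, 3, 1, 7, 6, 2, 5]
Step 2: Midrank |d_i| (ties get averaged ranks).
ranks: |5|->4.5, |7|->7.5, |3|->3, |1|->1, |7|->7.5, |6|->6, |2|->2, |5|->4.5
Step 3: Attach original signs; sum ranks with positive sign and with negative sign.
W+ = 7.5 + 1 + 7.5 + 4.5 = 20.5
W- = 4.5 + 3 + 6 + 2 = 15.5
(Check: W+ + W- = 36 should equal n(n+1)/2 = 36.)
Step 4: Test statistic W = min(W+, W-) = 15.5.
Step 5: Ties in |d|, so use the tie-corrected normal approximation.
        E[W] = n(n+1)/4 = 8*9/4 = 18.
        Tie groups: |d|=5 (t=2), |d|=7 (t=2); sum(t^3 - t) = 12.
        Var[W] = n(n+1)(2n+1)/24 - sum(t^3-t)/48 = 1224/24 - 12/48 = 50.75.
        z = (W - E[W]) / sqrt(Var[W]) = (15.5 - 18) / 7.1239 = -0.3509.
        Two-sided p = 2*Phi(z) = 0.725640.
Step 6: alpha = 0.1. fail to reject H0.

W+ = 20.5, W- = 15.5, W = min = 15.5, p = 0.725640, fail to reject H0.


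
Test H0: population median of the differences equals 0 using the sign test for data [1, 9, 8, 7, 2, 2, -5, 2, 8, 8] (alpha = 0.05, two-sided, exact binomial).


Step 1: Discard zero differences. Original n = 10; n_eff = number of nonzero differences = 10.
Nonzero differences (with sign): +1, +9, +8, +7, +2, +2, -5, +2, +8, +8
Step 2: Count signs: positive = 9, negative = 1.
Step 3: Under H0: P(positive) = 0.5, so the number of positives S ~ Bin(10, 0.5).
Step 4: Two-sided exact p-value = sum of Bin(10,0.5) probabilities at or below the observed probability = 0.021484.
Step 5: alpha = 0.05. reject H0.

n_eff = 10, pos = 9, neg = 1, p = 0.021484, reject H0.


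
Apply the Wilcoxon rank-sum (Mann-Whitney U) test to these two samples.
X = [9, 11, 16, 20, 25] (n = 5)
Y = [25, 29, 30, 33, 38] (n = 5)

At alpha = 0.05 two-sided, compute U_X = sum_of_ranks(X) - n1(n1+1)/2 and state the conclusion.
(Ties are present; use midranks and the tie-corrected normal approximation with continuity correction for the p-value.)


Step 1: Combine and sort all 10 observations; assign midranks.
sorted (value, group): (9,X), (11,X), (16,X), (20,X), (25,X), (25,Y), (29,Y), (30,Y), (33,Y), (38,Y)
ranks: 9->1, 11->2, 16->3, 20->4, 25->5.5, 25->5.5, 29->7, 30->8, 33->9, 38->10
Step 2: Rank sum for X: R1 = 1 + 2 + 3 + 4 + 5.5 = 15.5.
Step 3: U_X = R1 - n1(n1+1)/2 = 15.5 - 5*6/2 = 15.5 - 15 = 0.5.
       U_Y = n1*n2 - U_X = 25 - 0.5 = 24.5.
Step 4: Ties are present, so use the tie-corrected normal approximation (with continuity correction) for the p-value.
Step 5: p-value = 0.015971; compare to alpha = 0.05. reject H0.

U_X = 0.5, p = 0.015971, reject H0 at alpha = 0.05.


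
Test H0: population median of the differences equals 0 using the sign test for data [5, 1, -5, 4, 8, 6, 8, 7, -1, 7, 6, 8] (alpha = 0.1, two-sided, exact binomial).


Step 1: Discard zero differences. Original n = 12; n_eff = number of nonzero differences = 12.
Nonzero differences (with sign): +5, +1, -5, +4, +8, +6, +8, +7, -1, +7, +6, +8
Step 2: Count signs: positive = 10, negative = 2.
Step 3: Under H0: P(positive) = 0.5, so the number of positives S ~ Bin(12, 0.5).
Step 4: Two-sided exact p-value = sum of Bin(12,0.5) probabilities at or below the observed probability = 0.038574.
Step 5: alpha = 0.1. reject H0.

n_eff = 12, pos = 10, neg = 2, p = 0.038574, reject H0.


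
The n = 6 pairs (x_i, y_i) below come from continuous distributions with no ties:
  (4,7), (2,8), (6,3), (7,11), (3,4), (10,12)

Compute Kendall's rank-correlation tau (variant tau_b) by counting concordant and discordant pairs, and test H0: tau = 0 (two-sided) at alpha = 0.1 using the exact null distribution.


Step 1: Enumerate the 15 unordered pairs (i,j) with i<j and classify each by sign(x_j-x_i) * sign(y_j-y_i).
  (1,2):dx=-2,dy=+1->D; (1,3):dx=+2,dy=-4->D; (1,4):dx=+3,dy=+4->C; (1,5):dx=-1,dy=-3->C
  (1,6):dx=+6,dy=+5->C; (2,3):dx=+4,dy=-5->D; (2,4):dx=+5,dy=+3->C; (2,5):dx=+1,dy=-4->D
  (2,6):dx=+8,dy=+4->C; (3,4):dx=+1,dy=+8->C; (3,5):dx=-3,dy=+1->D; (3,6):dx=+4,dy=+9->C
  (4,5):dx=-4,dy=-7->C; (4,6):dx=+3,dy=+1->C; (5,6):dx=+7,dy=+8->C
Step 2: C = 10, D = 5, total pairs = 15.
Step 3: tau = (C - D)/(n(n-1)/2) = (10 - 5)/15 = 0.333333.
Step 4: Exact two-sided p-value (enumerate n! = 720 permutations of y under H0): p = 0.469444.
Step 5: alpha = 0.1. fail to reject H0.

tau_b = 0.3333 (C=10, D=5), p = 0.469444, fail to reject H0.


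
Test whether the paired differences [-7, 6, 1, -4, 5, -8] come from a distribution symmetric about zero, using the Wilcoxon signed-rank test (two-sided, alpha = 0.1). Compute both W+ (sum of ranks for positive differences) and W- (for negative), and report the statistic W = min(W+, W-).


Step 1: Drop any zero differences (none here) and take |d_i|.
|d| = [7, 6, 1, 4, 5, 8]
Step 2: Midrank |d_i| (ties get averaged ranks).
ranks: |7|->5, |6|->4, |1|->1, |4|->2, |5|->3, |8|->6
Step 3: Attach original signs; sum ranks with positive sign and with negative sign.
W+ = 4 + 1 + 3 = 8
W- = 5 + 2 + 6 = 13
(Check: W+ + W- = 21 should equal n(n+1)/2 = 21.)
Step 4: Test statistic W = min(W+, W-) = 8.
Step 5: No ties, so the exact null distribution over the 2^6 = 64 sign assignments gives the two-sided p-value = 0.687500.
Step 6: alpha = 0.1. fail to reject H0.

W+ = 8, W- = 13, W = min = 8, p = 0.687500, fail to reject H0.


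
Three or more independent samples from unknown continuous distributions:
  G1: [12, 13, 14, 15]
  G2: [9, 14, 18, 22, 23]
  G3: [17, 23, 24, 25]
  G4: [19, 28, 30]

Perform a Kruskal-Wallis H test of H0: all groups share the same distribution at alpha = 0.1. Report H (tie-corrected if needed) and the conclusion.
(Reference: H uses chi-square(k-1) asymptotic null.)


Step 1: Combine all N = 16 observations and assign midranks.
sorted (value, group, rank): (9,G2,1), (12,G1,2), (13,G1,3), (14,G1,4.5), (14,G2,4.5), (15,G1,6), (17,G3,7), (18,G2,8), (19,G4,9), (22,G2,10), (23,G2,11.5), (23,G3,11.5), (24,G3,13), (25,G3,14), (28,G4,15), (30,G4,16)
Step 2: Sum ranks within each group.
R_1 = 15.5 (n_1 = 4)
R_2 = 35 (n_2 = 5)
R_3 = 45.5 (n_3 = 4)
R_4 = 40 (n_4 = 3)
Step 3: H = 12/(N(N+1)) * sum(R_i^2/n_i) - 3(N+1)
     = 12/(16*17) * (15.5^2/4 + 35^2/5 + 45.5^2/4 + 40^2/3) - 3*17
     = 0.044118 * 1355.96 - 51
     = 8.821691.
Step 4: Ties present; correction factor C = 1 - 12/(16^3 - 16) = 0.997059. Corrected H = 8.821691 / 0.997059 = 8.847714.
Step 5: Under H0, H ~ chi^2(3); p-value = 0.031386.
Step 6: alpha = 0.1. reject H0.

H = 8.8477, df = 3, p = 0.031386, reject H0.


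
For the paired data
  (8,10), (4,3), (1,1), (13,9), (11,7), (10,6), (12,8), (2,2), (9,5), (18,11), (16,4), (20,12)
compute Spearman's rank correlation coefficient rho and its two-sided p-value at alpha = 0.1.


Step 1: Rank x and y separately (midranks; no ties here).
rank(x): 8->4, 4->3, 1->1, 13->9, 11->7, 10->6, 12->8, 2->2, 9->5, 18->11, 16->10, 20->12
rank(y): 10->10, 3->3, 1->1, 9->9, 7->7, 6->6, 8->8, 2->2, 5->5, 11->11, 4->4, 12->12
Step 2: d_i = R_x(i) - R_y(i); compute d_i^2.
  (4-10)^2=36, (3-3)^2=0, (1-1)^2=0, (9-9)^2=0, (7-7)^2=0, (6-6)^2=0, (8-8)^2=0, (2-2)^2=0, (5-5)^2=0, (11-11)^2=0, (10-4)^2=36, (12-12)^2=0
sum(d^2) = 72.
Step 3: rho = 1 - 6*72 / (12*(12^2 - 1)) = 1 - 432/1716 = 0.748252.
Step 4: Under H0, t = rho * sqrt((n-2)/(1-rho^2)) = 3.5667 ~ t(10).
Step 5: Two-sided p-value from the t-distribution with 10 df = 0.005124.
Step 6: alpha = 0.1. reject H0.

rho = 0.7483, p = 0.005124, reject H0 at alpha = 0.1.


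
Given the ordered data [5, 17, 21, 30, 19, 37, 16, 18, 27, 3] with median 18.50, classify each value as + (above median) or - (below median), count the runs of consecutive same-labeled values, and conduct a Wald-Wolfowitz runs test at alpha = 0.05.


Step 1: Compute median = 18.50; label A = above, B = below.
Labels in order: BBAAAABBAB  (n_A = 5, n_B = 5)
Step 2: Count runs R = 5.
Step 3: Under H0 (random ordering), E[R] = 2*n_A*n_B/(n_A+n_B) + 1 = 2*5*5/10 + 1 = 6.0000.
        Var[R] = 2*n_A*n_B*(2*n_A*n_B - n_A - n_B) / ((n_A+n_B)^2 * (n_A+n_B-1)) = 2000/900 = 2.2222.
        SD[R] = 1.4907.
Step 4: Continuity-corrected z = (R + 0.5 - E[R]) / SD[R] = (5 + 0.5 - 6.0000) / 1.4907 = -0.3354.
Step 5: Two-sided p-value via normal approximation = 2*(1 - Phi(|z|)) = 0.737316.
Step 6: alpha = 0.05. fail to reject H0.

R = 5, z = -0.3354, p = 0.737316, fail to reject H0.


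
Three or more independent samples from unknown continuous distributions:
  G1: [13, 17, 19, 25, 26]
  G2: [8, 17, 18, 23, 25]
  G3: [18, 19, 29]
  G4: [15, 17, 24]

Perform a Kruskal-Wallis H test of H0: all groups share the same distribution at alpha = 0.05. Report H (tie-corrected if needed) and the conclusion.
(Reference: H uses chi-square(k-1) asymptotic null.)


Step 1: Combine all N = 16 observations and assign midranks.
sorted (value, group, rank): (8,G2,1), (13,G1,2), (15,G4,3), (17,G1,5), (17,G2,5), (17,G4,5), (18,G2,7.5), (18,G3,7.5), (19,G1,9.5), (19,G3,9.5), (23,G2,11), (24,G4,12), (25,G1,13.5), (25,G2,13.5), (26,G1,15), (29,G3,16)
Step 2: Sum ranks within each group.
R_1 = 45 (n_1 = 5)
R_2 = 38 (n_2 = 5)
R_3 = 33 (n_3 = 3)
R_4 = 20 (n_4 = 3)
Step 3: H = 12/(N(N+1)) * sum(R_i^2/n_i) - 3(N+1)
     = 12/(16*17) * (45^2/5 + 38^2/5 + 33^2/3 + 20^2/3) - 3*17
     = 0.044118 * 1190.13 - 51
     = 1.505882.
Step 4: Ties present; correction factor C = 1 - 42/(16^3 - 16) = 0.989706. Corrected H = 1.505882 / 0.989706 = 1.521545.
Step 5: Under H0, H ~ chi^2(3); p-value = 0.677307.
Step 6: alpha = 0.05. fail to reject H0.

H = 1.5215, df = 3, p = 0.677307, fail to reject H0.


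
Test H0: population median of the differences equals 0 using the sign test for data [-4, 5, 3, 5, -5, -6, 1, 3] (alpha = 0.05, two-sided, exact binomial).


Step 1: Discard zero differences. Original n = 8; n_eff = number of nonzero differences = 8.
Nonzero differences (with sign): -4, +5, +3, +5, -5, -6, +1, +3
Step 2: Count signs: positive = 5, negative = 3.
Step 3: Under H0: P(positive) = 0.5, so the number of positives S ~ Bin(8, 0.5).
Step 4: Two-sided exact p-value = sum of Bin(8,0.5) probabilities at or below the observed probability = 0.726562.
Step 5: alpha = 0.05. fail to reject H0.

n_eff = 8, pos = 5, neg = 3, p = 0.726562, fail to reject H0.


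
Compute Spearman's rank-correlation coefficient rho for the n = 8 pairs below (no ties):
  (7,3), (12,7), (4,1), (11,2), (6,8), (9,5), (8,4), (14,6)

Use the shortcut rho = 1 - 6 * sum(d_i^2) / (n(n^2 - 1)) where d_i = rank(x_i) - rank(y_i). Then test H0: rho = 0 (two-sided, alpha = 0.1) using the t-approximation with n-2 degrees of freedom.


Step 1: Rank x and y separately (midranks; no ties here).
rank(x): 7->3, 12->7, 4->1, 11->6, 6->2, 9->5, 8->4, 14->8
rank(y): 3->3, 7->7, 1->1, 2->2, 8->8, 5->5, 4->4, 6->6
Step 2: d_i = R_x(i) - R_y(i); compute d_i^2.
  (3-3)^2=0, (7-7)^2=0, (1-1)^2=0, (6-2)^2=16, (2-8)^2=36, (5-5)^2=0, (4-4)^2=0, (8-6)^2=4
sum(d^2) = 56.
Step 3: rho = 1 - 6*56 / (8*(8^2 - 1)) = 1 - 336/504 = 0.333333.
Step 4: Under H0, t = rho * sqrt((n-2)/(1-rho^2)) = 0.8660 ~ t(6).
Step 5: Two-sided p-value from the t-distribution with 6 df = 0.419753.
Step 6: alpha = 0.1. fail to reject H0.

rho = 0.3333, p = 0.419753, fail to reject H0 at alpha = 0.1.


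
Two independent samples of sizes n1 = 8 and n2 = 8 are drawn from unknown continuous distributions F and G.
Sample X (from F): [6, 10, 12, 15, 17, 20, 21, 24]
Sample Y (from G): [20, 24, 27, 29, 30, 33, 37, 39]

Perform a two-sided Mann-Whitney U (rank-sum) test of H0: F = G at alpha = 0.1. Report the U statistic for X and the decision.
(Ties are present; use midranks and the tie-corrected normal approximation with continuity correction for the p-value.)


Step 1: Combine and sort all 16 observations; assign midranks.
sorted (value, group): (6,X), (10,X), (12,X), (15,X), (17,X), (20,X), (20,Y), (21,X), (24,X), (24,Y), (27,Y), (29,Y), (30,Y), (33,Y), (37,Y), (39,Y)
ranks: 6->1, 10->2, 12->3, 15->4, 17->5, 20->6.5, 20->6.5, 21->8, 24->9.5, 24->9.5, 27->11, 29->12, 30->13, 33->14, 37->15, 39->16
Step 2: Rank sum for X: R1 = 1 + 2 + 3 + 4 + 5 + 6.5 + 8 + 9.5 = 39.
Step 3: U_X = R1 - n1(n1+1)/2 = 39 - 8*9/2 = 39 - 36 = 3.
       U_Y = n1*n2 - U_X = 64 - 3 = 61.
Step 4: Ties are present, so use the tie-corrected normal approximation (with continuity correction) for the p-value.
Step 5: p-value = 0.002722; compare to alpha = 0.1. reject H0.

U_X = 3, p = 0.002722, reject H0 at alpha = 0.1.


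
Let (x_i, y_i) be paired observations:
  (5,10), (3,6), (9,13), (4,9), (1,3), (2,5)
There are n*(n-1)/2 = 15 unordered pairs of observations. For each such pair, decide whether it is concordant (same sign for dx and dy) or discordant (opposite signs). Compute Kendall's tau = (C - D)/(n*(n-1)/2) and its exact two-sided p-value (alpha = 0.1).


Step 1: Enumerate the 15 unordered pairs (i,j) with i<j and classify each by sign(x_j-x_i) * sign(y_j-y_i).
  (1,2):dx=-2,dy=-4->C; (1,3):dx=+4,dy=+3->C; (1,4):dx=-1,dy=-1->C; (1,5):dx=-4,dy=-7->C
  (1,6):dx=-3,dy=-5->C; (2,3):dx=+6,dy=+7->C; (2,4):dx=+1,dy=+3->C; (2,5):dx=-2,dy=-3->C
  (2,6):dx=-1,dy=-1->C; (3,4):dx=-5,dy=-4->C; (3,5):dx=-8,dy=-10->C; (3,6):dx=-7,dy=-8->C
  (4,5):dx=-3,dy=-6->C; (4,6):dx=-2,dy=-4->C; (5,6):dx=+1,dy=+2->C
Step 2: C = 15, D = 0, total pairs = 15.
Step 3: tau = (C - D)/(n(n-1)/2) = (15 - 0)/15 = 1.000000.
Step 4: Exact two-sided p-value (enumerate n! = 720 permutations of y under H0): p = 0.002778.
Step 5: alpha = 0.1. reject H0.

tau_b = 1.0000 (C=15, D=0), p = 0.002778, reject H0.


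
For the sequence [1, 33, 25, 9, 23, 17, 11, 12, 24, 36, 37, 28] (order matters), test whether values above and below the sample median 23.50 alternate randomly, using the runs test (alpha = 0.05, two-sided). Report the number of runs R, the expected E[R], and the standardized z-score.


Step 1: Compute median = 23.50; label A = above, B = below.
Labels in order: BAABBBBBAAAA  (n_A = 6, n_B = 6)
Step 2: Count runs R = 4.
Step 3: Under H0 (random ordering), E[R] = 2*n_A*n_B/(n_A+n_B) + 1 = 2*6*6/12 + 1 = 7.0000.
        Var[R] = 2*n_A*n_B*(2*n_A*n_B - n_A - n_B) / ((n_A+n_B)^2 * (n_A+n_B-1)) = 4320/1584 = 2.7273.
        SD[R] = 1.6514.
Step 4: Continuity-corrected z = (R + 0.5 - E[R]) / SD[R] = (4 + 0.5 - 7.0000) / 1.6514 = -1.5138.
Step 5: Two-sided p-value via normal approximation = 2*(1 - Phi(|z|)) = 0.130070.
Step 6: alpha = 0.05. fail to reject H0.

R = 4, z = -1.5138, p = 0.130070, fail to reject H0.


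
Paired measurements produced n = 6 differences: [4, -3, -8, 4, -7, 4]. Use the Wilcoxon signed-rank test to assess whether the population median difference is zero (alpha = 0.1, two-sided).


Step 1: Drop any zero differences (none here) and take |d_i|.
|d| = [4, 3, 8, 4, 7, 4]
Step 2: Midrank |d_i| (ties get averaged ranks).
ranks: |4|->3, |3|->1, |8|->6, |4|->3, |7|->5, |4|->3
Step 3: Attach original signs; sum ranks with positive sign and with negative sign.
W+ = 3 + 3 + 3 = 9
W- = 1 + 6 + 5 = 12
(Check: W+ + W- = 21 should equal n(n+1)/2 = 21.)
Step 4: Test statistic W = min(W+, W-) = 9.
Step 5: Ties in |d|, so use the tie-corrected normal approximation.
        E[W] = n(n+1)/4 = 6*7/4 = 10.5.
        Tie groups: |d|=4 (t=3); sum(t^3 - t) = 24.
        Var[W] = n(n+1)(2n+1)/24 - sum(t^3-t)/48 = 546/24 - 24/48 = 22.25.
        z = (W - E[W]) / sqrt(Var[W]) = (9 - 10.5) / 4.7170 = -0.3180.
        Two-sided p = 2*Phi(z) = 0.750485.
Step 6: alpha = 0.1. fail to reject H0.

W+ = 9, W- = 12, W = min = 9, p = 0.750485, fail to reject H0.


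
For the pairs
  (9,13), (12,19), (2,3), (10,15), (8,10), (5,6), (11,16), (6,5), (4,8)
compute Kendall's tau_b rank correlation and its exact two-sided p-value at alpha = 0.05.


Step 1: Enumerate the 36 unordered pairs (i,j) with i<j and classify each by sign(x_j-x_i) * sign(y_j-y_i).
  (1,2):dx=+3,dy=+6->C; (1,3):dx=-7,dy=-10->C; (1,4):dx=+1,dy=+2->C; (1,5):dx=-1,dy=-3->C
  (1,6):dx=-4,dy=-7->C; (1,7):dx=+2,dy=+3->C; (1,8):dx=-3,dy=-8->C; (1,9):dx=-5,dy=-5->C
  (2,3):dx=-10,dy=-16->C; (2,4):dx=-2,dy=-4->C; (2,5):dx=-4,dy=-9->C; (2,6):dx=-7,dy=-13->C
  (2,7):dx=-1,dy=-3->C; (2,8):dx=-6,dy=-14->C; (2,9):dx=-8,dy=-11->C; (3,4):dx=+8,dy=+12->C
  (3,5):dx=+6,dy=+7->C; (3,6):dx=+3,dy=+3->C; (3,7):dx=+9,dy=+13->C; (3,8):dx=+4,dy=+2->C
  (3,9):dx=+2,dy=+5->C; (4,5):dx=-2,dy=-5->C; (4,6):dx=-5,dy=-9->C; (4,7):dx=+1,dy=+1->C
  (4,8):dx=-4,dy=-10->C; (4,9):dx=-6,dy=-7->C; (5,6):dx=-3,dy=-4->C; (5,7):dx=+3,dy=+6->C
  (5,8):dx=-2,dy=-5->C; (5,9):dx=-4,dy=-2->C; (6,7):dx=+6,dy=+10->C; (6,8):dx=+1,dy=-1->D
  (6,9):dx=-1,dy=+2->D; (7,8):dx=-5,dy=-11->C; (7,9):dx=-7,dy=-8->C; (8,9):dx=-2,dy=+3->D
Step 2: C = 33, D = 3, total pairs = 36.
Step 3: tau = (C - D)/(n(n-1)/2) = (33 - 3)/36 = 0.833333.
Step 4: Exact two-sided p-value (enumerate n! = 362880 permutations of y under H0): p = 0.000854.
Step 5: alpha = 0.05. reject H0.

tau_b = 0.8333 (C=33, D=3), p = 0.000854, reject H0.


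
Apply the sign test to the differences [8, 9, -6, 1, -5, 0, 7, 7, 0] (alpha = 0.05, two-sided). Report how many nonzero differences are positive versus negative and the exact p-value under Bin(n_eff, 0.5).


Step 1: Discard zero differences. Original n = 9; n_eff = number of nonzero differences = 7.
Nonzero differences (with sign): +8, +9, -6, +1, -5, +7, +7
Step 2: Count signs: positive = 5, negative = 2.
Step 3: Under H0: P(positive) = 0.5, so the number of positives S ~ Bin(7, 0.5).
Step 4: Two-sided exact p-value = sum of Bin(7,0.5) probabilities at or below the observed probability = 0.453125.
Step 5: alpha = 0.05. fail to reject H0.

n_eff = 7, pos = 5, neg = 2, p = 0.453125, fail to reject H0.


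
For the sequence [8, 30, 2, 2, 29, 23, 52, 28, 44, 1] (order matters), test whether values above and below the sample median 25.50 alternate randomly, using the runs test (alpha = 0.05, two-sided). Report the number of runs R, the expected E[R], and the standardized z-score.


Step 1: Compute median = 25.50; label A = above, B = below.
Labels in order: BABBABAAAB  (n_A = 5, n_B = 5)
Step 2: Count runs R = 7.
Step 3: Under H0 (random ordering), E[R] = 2*n_A*n_B/(n_A+n_B) + 1 = 2*5*5/10 + 1 = 6.0000.
        Var[R] = 2*n_A*n_B*(2*n_A*n_B - n_A - n_B) / ((n_A+n_B)^2 * (n_A+n_B-1)) = 2000/900 = 2.2222.
        SD[R] = 1.4907.
Step 4: Continuity-corrected z = (R - 0.5 - E[R]) / SD[R] = (7 - 0.5 - 6.0000) / 1.4907 = 0.3354.
Step 5: Two-sided p-value via normal approximation = 2*(1 - Phi(|z|)) = 0.737316.
Step 6: alpha = 0.05. fail to reject H0.

R = 7, z = 0.3354, p = 0.737316, fail to reject H0.


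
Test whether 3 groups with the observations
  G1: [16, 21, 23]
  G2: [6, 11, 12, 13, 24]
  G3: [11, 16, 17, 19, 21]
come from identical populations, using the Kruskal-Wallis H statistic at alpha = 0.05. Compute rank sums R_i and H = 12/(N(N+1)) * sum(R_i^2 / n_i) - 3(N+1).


Step 1: Combine all N = 13 observations and assign midranks.
sorted (value, group, rank): (6,G2,1), (11,G2,2.5), (11,G3,2.5), (12,G2,4), (13,G2,5), (16,G1,6.5), (16,G3,6.5), (17,G3,8), (19,G3,9), (21,G1,10.5), (21,G3,10.5), (23,G1,12), (24,G2,13)
Step 2: Sum ranks within each group.
R_1 = 29 (n_1 = 3)
R_2 = 25.5 (n_2 = 5)
R_3 = 36.5 (n_3 = 5)
Step 3: H = 12/(N(N+1)) * sum(R_i^2/n_i) - 3(N+1)
     = 12/(13*14) * (29^2/3 + 25.5^2/5 + 36.5^2/5) - 3*14
     = 0.065934 * 676.833 - 42
     = 2.626374.
Step 4: Ties present; correction factor C = 1 - 18/(13^3 - 13) = 0.991758. Corrected H = 2.626374 / 0.991758 = 2.648199.
Step 5: Under H0, H ~ chi^2(2); p-value = 0.266042.
Step 6: alpha = 0.05. fail to reject H0.

H = 2.6482, df = 2, p = 0.266042, fail to reject H0.


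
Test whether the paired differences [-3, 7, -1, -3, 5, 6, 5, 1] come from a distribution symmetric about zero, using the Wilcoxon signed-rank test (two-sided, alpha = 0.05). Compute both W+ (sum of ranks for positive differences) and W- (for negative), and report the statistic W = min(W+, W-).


Step 1: Drop any zero differences (none here) and take |d_i|.
|d| = [3, 7, 1, 3, 5, 6, 5, 1]
Step 2: Midrank |d_i| (ties get averaged ranks).
ranks: |3|->3.5, |7|->8, |1|->1.5, |3|->3.5, |5|->5.5, |6|->7, |5|->5.5, |1|->1.5
Step 3: Attach original signs; sum ranks with positive sign and with negative sign.
W+ = 8 + 5.5 + 7 + 5.5 + 1.5 = 27.5
W- = 3.5 + 1.5 + 3.5 = 8.5
(Check: W+ + W- = 36 should equal n(n+1)/2 = 36.)
Step 4: Test statistic W = min(W+, W-) = 8.5.
Step 5: Ties in |d|, so use the tie-corrected normal approximation.
        E[W] = n(n+1)/4 = 8*9/4 = 18.
        Tie groups: |d|=1 (t=2), |d|=3 (t=2), |d|=5 (t=2); sum(t^3 - t) = 18.
        Var[W] = n(n+1)(2n+1)/24 - sum(t^3-t)/48 = 1224/24 - 18/48 = 50.625.
        z = (W - E[W]) / sqrt(Var[W]) = (8.5 - 18) / 7.1151 = -1.3352.
        Two-sided p = 2*Phi(z) = 0.181816.
Step 6: alpha = 0.05. fail to reject H0.

W+ = 27.5, W- = 8.5, W = min = 8.5, p = 0.181816, fail to reject H0.


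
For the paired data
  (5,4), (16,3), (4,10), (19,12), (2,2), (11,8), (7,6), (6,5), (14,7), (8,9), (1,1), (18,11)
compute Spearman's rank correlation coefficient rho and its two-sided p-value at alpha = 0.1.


Step 1: Rank x and y separately (midranks; no ties here).
rank(x): 5->4, 16->10, 4->3, 19->12, 2->2, 11->8, 7->6, 6->5, 14->9, 8->7, 1->1, 18->11
rank(y): 4->4, 3->3, 10->10, 12->12, 2->2, 8->8, 6->6, 5->5, 7->7, 9->9, 1->1, 11->11
Step 2: d_i = R_x(i) - R_y(i); compute d_i^2.
  (4-4)^2=0, (10-3)^2=49, (3-10)^2=49, (12-12)^2=0, (2-2)^2=0, (8-8)^2=0, (6-6)^2=0, (5-5)^2=0, (9-7)^2=4, (7-9)^2=4, (1-1)^2=0, (11-11)^2=0
sum(d^2) = 106.
Step 3: rho = 1 - 6*106 / (12*(12^2 - 1)) = 1 - 636/1716 = 0.629371.
Step 4: Under H0, t = rho * sqrt((n-2)/(1-rho^2)) = 2.5611 ~ t(10).
Step 5: Two-sided p-value from the t-distribution with 10 df = 0.028320.
Step 6: alpha = 0.1. reject H0.

rho = 0.6294, p = 0.028320, reject H0 at alpha = 0.1.


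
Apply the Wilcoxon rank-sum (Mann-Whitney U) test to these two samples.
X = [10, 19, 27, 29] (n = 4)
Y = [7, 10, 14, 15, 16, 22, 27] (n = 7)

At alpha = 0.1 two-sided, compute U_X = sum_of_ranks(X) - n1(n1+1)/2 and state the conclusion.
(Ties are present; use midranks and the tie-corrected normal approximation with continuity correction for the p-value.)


Step 1: Combine and sort all 11 observations; assign midranks.
sorted (value, group): (7,Y), (10,X), (10,Y), (14,Y), (15,Y), (16,Y), (19,X), (22,Y), (27,X), (27,Y), (29,X)
ranks: 7->1, 10->2.5, 10->2.5, 14->4, 15->5, 16->6, 19->7, 22->8, 27->9.5, 27->9.5, 29->11
Step 2: Rank sum for X: R1 = 2.5 + 7 + 9.5 + 11 = 30.
Step 3: U_X = R1 - n1(n1+1)/2 = 30 - 4*5/2 = 30 - 10 = 20.
       U_Y = n1*n2 - U_X = 28 - 20 = 8.
Step 4: Ties are present, so use the tie-corrected normal approximation (with continuity correction) for the p-value.
Step 5: p-value = 0.296412; compare to alpha = 0.1. fail to reject H0.

U_X = 20, p = 0.296412, fail to reject H0 at alpha = 0.1.


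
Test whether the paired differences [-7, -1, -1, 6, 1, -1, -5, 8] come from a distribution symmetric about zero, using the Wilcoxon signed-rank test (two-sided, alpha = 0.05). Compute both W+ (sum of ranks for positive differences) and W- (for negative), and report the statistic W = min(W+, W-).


Step 1: Drop any zero differences (none here) and take |d_i|.
|d| = [7, 1, 1, 6, 1, 1, 5, 8]
Step 2: Midrank |d_i| (ties get averaged ranks).
ranks: |7|->7, |1|->2.5, |1|->2.5, |6|->6, |1|->2.5, |1|->2.5, |5|->5, |8|->8
Step 3: Attach original signs; sum ranks with positive sign and with negative sign.
W+ = 6 + 2.5 + 8 = 16.5
W- = 7 + 2.5 + 2.5 + 2.5 + 5 = 19.5
(Check: W+ + W- = 36 should equal n(n+1)/2 = 36.)
Step 4: Test statistic W = min(W+, W-) = 16.5.
Step 5: Ties in |d|, so use the tie-corrected normal approximation.
        E[W] = n(n+1)/4 = 8*9/4 = 18.
        Tie groups: |d|=1 (t=4); sum(t^3 - t) = 60.
        Var[W] = n(n+1)(2n+1)/24 - sum(t^3-t)/48 = 1224/24 - 60/48 = 49.75.
        z = (W - E[W]) / sqrt(Var[W]) = (16.5 - 18) / 7.0534 = -0.2127.
        Two-sided p = 2*Phi(z) = 0.831589.
Step 6: alpha = 0.05. fail to reject H0.

W+ = 16.5, W- = 19.5, W = min = 16.5, p = 0.831589, fail to reject H0.


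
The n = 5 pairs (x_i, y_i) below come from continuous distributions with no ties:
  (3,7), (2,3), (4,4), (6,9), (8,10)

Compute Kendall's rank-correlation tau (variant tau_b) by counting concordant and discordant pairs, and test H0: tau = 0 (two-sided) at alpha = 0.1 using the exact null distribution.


Step 1: Enumerate the 10 unordered pairs (i,j) with i<j and classify each by sign(x_j-x_i) * sign(y_j-y_i).
  (1,2):dx=-1,dy=-4->C; (1,3):dx=+1,dy=-3->D; (1,4):dx=+3,dy=+2->C; (1,5):dx=+5,dy=+3->C
  (2,3):dx=+2,dy=+1->C; (2,4):dx=+4,dy=+6->C; (2,5):dx=+6,dy=+7->C; (3,4):dx=+2,dy=+5->C
  (3,5):dx=+4,dy=+6->C; (4,5):dx=+2,dy=+1->C
Step 2: C = 9, D = 1, total pairs = 10.
Step 3: tau = (C - D)/(n(n-1)/2) = (9 - 1)/10 = 0.800000.
Step 4: Exact two-sided p-value (enumerate n! = 120 permutations of y under H0): p = 0.083333.
Step 5: alpha = 0.1. reject H0.

tau_b = 0.8000 (C=9, D=1), p = 0.083333, reject H0.


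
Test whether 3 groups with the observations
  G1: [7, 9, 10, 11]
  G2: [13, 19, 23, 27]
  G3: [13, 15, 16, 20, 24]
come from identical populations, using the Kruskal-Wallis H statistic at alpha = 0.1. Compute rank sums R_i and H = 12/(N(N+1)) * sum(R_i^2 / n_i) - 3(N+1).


Step 1: Combine all N = 13 observations and assign midranks.
sorted (value, group, rank): (7,G1,1), (9,G1,2), (10,G1,3), (11,G1,4), (13,G2,5.5), (13,G3,5.5), (15,G3,7), (16,G3,8), (19,G2,9), (20,G3,10), (23,G2,11), (24,G3,12), (27,G2,13)
Step 2: Sum ranks within each group.
R_1 = 10 (n_1 = 4)
R_2 = 38.5 (n_2 = 4)
R_3 = 42.5 (n_3 = 5)
Step 3: H = 12/(N(N+1)) * sum(R_i^2/n_i) - 3(N+1)
     = 12/(13*14) * (10^2/4 + 38.5^2/4 + 42.5^2/5) - 3*14
     = 0.065934 * 756.812 - 42
     = 7.899725.
Step 4: Ties present; correction factor C = 1 - 6/(13^3 - 13) = 0.997253. Corrected H = 7.899725 / 0.997253 = 7.921488.
Step 5: Under H0, H ~ chi^2(2); p-value = 0.019049.
Step 6: alpha = 0.1. reject H0.

H = 7.9215, df = 2, p = 0.019049, reject H0.


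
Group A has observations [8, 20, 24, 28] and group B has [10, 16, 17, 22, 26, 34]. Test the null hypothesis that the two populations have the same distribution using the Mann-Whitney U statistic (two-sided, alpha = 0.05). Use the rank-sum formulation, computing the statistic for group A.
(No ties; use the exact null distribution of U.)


Step 1: Combine and sort all 10 observations; assign midranks.
sorted (value, group): (8,X), (10,Y), (16,Y), (17,Y), (20,X), (22,Y), (24,X), (26,Y), (28,X), (34,Y)
ranks: 8->1, 10->2, 16->3, 17->4, 20->5, 22->6, 24->7, 26->8, 28->9, 34->10
Step 2: Rank sum for X: R1 = 1 + 5 + 7 + 9 = 22.
Step 3: U_X = R1 - n1(n1+1)/2 = 22 - 4*5/2 = 22 - 10 = 12.
       U_Y = n1*n2 - U_X = 24 - 12 = 12.
Step 4: No ties, so the exact null distribution of U (based on enumerating the C(10,4) = 210 equally likely rank assignments) gives the two-sided p-value.
Step 5: p-value = 1.000000; compare to alpha = 0.05. fail to reject H0.

U_X = 12, p = 1.000000, fail to reject H0 at alpha = 0.05.


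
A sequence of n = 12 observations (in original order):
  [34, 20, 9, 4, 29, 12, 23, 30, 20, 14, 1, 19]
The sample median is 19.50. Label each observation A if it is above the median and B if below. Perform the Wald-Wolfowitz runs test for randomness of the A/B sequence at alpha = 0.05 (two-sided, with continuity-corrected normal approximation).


Step 1: Compute median = 19.50; label A = above, B = below.
Labels in order: AABBABAAABBB  (n_A = 6, n_B = 6)
Step 2: Count runs R = 6.
Step 3: Under H0 (random ordering), E[R] = 2*n_A*n_B/(n_A+n_B) + 1 = 2*6*6/12 + 1 = 7.0000.
        Var[R] = 2*n_A*n_B*(2*n_A*n_B - n_A - n_B) / ((n_A+n_B)^2 * (n_A+n_B-1)) = 4320/1584 = 2.7273.
        SD[R] = 1.6514.
Step 4: Continuity-corrected z = (R + 0.5 - E[R]) / SD[R] = (6 + 0.5 - 7.0000) / 1.6514 = -0.3028.
Step 5: Two-sided p-value via normal approximation = 2*(1 - Phi(|z|)) = 0.762069.
Step 6: alpha = 0.05. fail to reject H0.

R = 6, z = -0.3028, p = 0.762069, fail to reject H0.


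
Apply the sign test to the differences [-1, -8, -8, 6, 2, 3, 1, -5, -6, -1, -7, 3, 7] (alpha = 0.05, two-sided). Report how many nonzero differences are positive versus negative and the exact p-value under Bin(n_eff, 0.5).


Step 1: Discard zero differences. Original n = 13; n_eff = number of nonzero differences = 13.
Nonzero differences (with sign): -1, -8, -8, +6, +2, +3, +1, -5, -6, -1, -7, +3, +7
Step 2: Count signs: positive = 6, negative = 7.
Step 3: Under H0: P(positive) = 0.5, so the number of positives S ~ Bin(13, 0.5).
Step 4: Two-sided exact p-value = sum of Bin(13,0.5) probabilities at or below the observed probability = 1.000000.
Step 5: alpha = 0.05. fail to reject H0.

n_eff = 13, pos = 6, neg = 7, p = 1.000000, fail to reject H0.


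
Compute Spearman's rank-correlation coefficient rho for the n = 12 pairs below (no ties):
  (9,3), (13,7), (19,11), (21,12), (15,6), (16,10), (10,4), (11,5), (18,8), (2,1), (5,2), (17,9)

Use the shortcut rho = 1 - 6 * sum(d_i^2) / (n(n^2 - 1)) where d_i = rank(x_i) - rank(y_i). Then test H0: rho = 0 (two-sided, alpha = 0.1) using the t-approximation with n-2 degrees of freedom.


Step 1: Rank x and y separately (midranks; no ties here).
rank(x): 9->3, 13->6, 19->11, 21->12, 15->7, 16->8, 10->4, 11->5, 18->10, 2->1, 5->2, 17->9
rank(y): 3->3, 7->7, 11->11, 12->12, 6->6, 10->10, 4->4, 5->5, 8->8, 1->1, 2->2, 9->9
Step 2: d_i = R_x(i) - R_y(i); compute d_i^2.
  (3-3)^2=0, (6-7)^2=1, (11-11)^2=0, (12-12)^2=0, (7-6)^2=1, (8-10)^2=4, (4-4)^2=0, (5-5)^2=0, (10-8)^2=4, (1-1)^2=0, (2-2)^2=0, (9-9)^2=0
sum(d^2) = 10.
Step 3: rho = 1 - 6*10 / (12*(12^2 - 1)) = 1 - 60/1716 = 0.965035.
Step 4: Under H0, t = rho * sqrt((n-2)/(1-rho^2)) = 11.6424 ~ t(10).
Step 5: Two-sided p-value from the t-distribution with 10 df = 0.000000.
Step 6: alpha = 0.1. reject H0.

rho = 0.9650, p = 0.000000, reject H0 at alpha = 0.1.


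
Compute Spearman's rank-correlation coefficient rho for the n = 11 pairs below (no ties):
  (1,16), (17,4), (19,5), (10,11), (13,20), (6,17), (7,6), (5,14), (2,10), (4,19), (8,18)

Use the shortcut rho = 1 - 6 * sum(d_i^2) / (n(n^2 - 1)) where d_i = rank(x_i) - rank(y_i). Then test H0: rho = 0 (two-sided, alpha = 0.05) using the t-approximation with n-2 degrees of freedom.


Step 1: Rank x and y separately (midranks; no ties here).
rank(x): 1->1, 17->10, 19->11, 10->8, 13->9, 6->5, 7->6, 5->4, 2->2, 4->3, 8->7
rank(y): 16->7, 4->1, 5->2, 11->5, 20->11, 17->8, 6->3, 14->6, 10->4, 19->10, 18->9
Step 2: d_i = R_x(i) - R_y(i); compute d_i^2.
  (1-7)^2=36, (10-1)^2=81, (11-2)^2=81, (8-5)^2=9, (9-11)^2=4, (5-8)^2=9, (6-3)^2=9, (4-6)^2=4, (2-4)^2=4, (3-10)^2=49, (7-9)^2=4
sum(d^2) = 290.
Step 3: rho = 1 - 6*290 / (11*(11^2 - 1)) = 1 - 1740/1320 = -0.318182.
Step 4: Under H0, t = rho * sqrt((n-2)/(1-rho^2)) = -1.0069 ~ t(9).
Step 5: Two-sided p-value from the t-distribution with 9 df = 0.340298.
Step 6: alpha = 0.05. fail to reject H0.

rho = -0.3182, p = 0.340298, fail to reject H0 at alpha = 0.05.


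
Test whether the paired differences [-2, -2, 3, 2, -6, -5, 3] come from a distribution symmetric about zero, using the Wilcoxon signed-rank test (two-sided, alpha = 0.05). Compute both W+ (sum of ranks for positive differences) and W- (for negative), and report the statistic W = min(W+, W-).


Step 1: Drop any zero differences (none here) and take |d_i|.
|d| = [2, 2, 3, 2, 6, 5, 3]
Step 2: Midrank |d_i| (ties get averaged ranks).
ranks: |2|->2, |2|->2, |3|->4.5, |2|->2, |6|->7, |5|->6, |3|->4.5
Step 3: Attach original signs; sum ranks with positive sign and with negative sign.
W+ = 4.5 + 2 + 4.5 = 11
W- = 2 + 2 + 7 + 6 = 17
(Check: W+ + W- = 28 should equal n(n+1)/2 = 28.)
Step 4: Test statistic W = min(W+, W-) = 11.
Step 5: Ties in |d|, so use the tie-corrected normal approximation.
        E[W] = n(n+1)/4 = 7*8/4 = 14.
        Tie groups: |d|=2 (t=3), |d|=3 (t=2); sum(t^3 - t) = 30.
        Var[W] = n(n+1)(2n+1)/24 - sum(t^3-t)/48 = 840/24 - 30/48 = 34.375.
        z = (W - E[W]) / sqrt(Var[W]) = (11 - 14) / 5.8630 = -0.5117.
        Two-sided p = 2*Phi(z) = 0.608874.
Step 6: alpha = 0.05. fail to reject H0.

W+ = 11, W- = 17, W = min = 11, p = 0.608874, fail to reject H0.


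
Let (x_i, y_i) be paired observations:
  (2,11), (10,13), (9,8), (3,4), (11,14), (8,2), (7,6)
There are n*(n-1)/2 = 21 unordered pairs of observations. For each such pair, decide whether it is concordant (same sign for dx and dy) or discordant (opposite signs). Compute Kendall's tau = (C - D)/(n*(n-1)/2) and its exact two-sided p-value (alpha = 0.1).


Step 1: Enumerate the 21 unordered pairs (i,j) with i<j and classify each by sign(x_j-x_i) * sign(y_j-y_i).
  (1,2):dx=+8,dy=+2->C; (1,3):dx=+7,dy=-3->D; (1,4):dx=+1,dy=-7->D; (1,5):dx=+9,dy=+3->C
  (1,6):dx=+6,dy=-9->D; (1,7):dx=+5,dy=-5->D; (2,3):dx=-1,dy=-5->C; (2,4):dx=-7,dy=-9->C
  (2,5):dx=+1,dy=+1->C; (2,6):dx=-2,dy=-11->C; (2,7):dx=-3,dy=-7->C; (3,4):dx=-6,dy=-4->C
  (3,5):dx=+2,dy=+6->C; (3,6):dx=-1,dy=-6->C; (3,7):dx=-2,dy=-2->C; (4,5):dx=+8,dy=+10->C
  (4,6):dx=+5,dy=-2->D; (4,7):dx=+4,dy=+2->C; (5,6):dx=-3,dy=-12->C; (5,7):dx=-4,dy=-8->C
  (6,7):dx=-1,dy=+4->D
Step 2: C = 15, D = 6, total pairs = 21.
Step 3: tau = (C - D)/(n(n-1)/2) = (15 - 6)/21 = 0.428571.
Step 4: Exact two-sided p-value (enumerate n! = 5040 permutations of y under H0): p = 0.238889.
Step 5: alpha = 0.1. fail to reject H0.

tau_b = 0.4286 (C=15, D=6), p = 0.238889, fail to reject H0.


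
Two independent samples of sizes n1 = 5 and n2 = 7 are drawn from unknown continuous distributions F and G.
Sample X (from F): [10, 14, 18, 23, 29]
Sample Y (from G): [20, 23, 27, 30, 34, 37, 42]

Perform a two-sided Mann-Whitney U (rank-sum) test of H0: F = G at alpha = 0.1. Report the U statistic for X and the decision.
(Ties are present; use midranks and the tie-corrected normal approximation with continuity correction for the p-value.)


Step 1: Combine and sort all 12 observations; assign midranks.
sorted (value, group): (10,X), (14,X), (18,X), (20,Y), (23,X), (23,Y), (27,Y), (29,X), (30,Y), (34,Y), (37,Y), (42,Y)
ranks: 10->1, 14->2, 18->3, 20->4, 23->5.5, 23->5.5, 27->7, 29->8, 30->9, 34->10, 37->11, 42->12
Step 2: Rank sum for X: R1 = 1 + 2 + 3 + 5.5 + 8 = 19.5.
Step 3: U_X = R1 - n1(n1+1)/2 = 19.5 - 5*6/2 = 19.5 - 15 = 4.5.
       U_Y = n1*n2 - U_X = 35 - 4.5 = 30.5.
Step 4: Ties are present, so use the tie-corrected normal approximation (with continuity correction) for the p-value.
Step 5: p-value = 0.041997; compare to alpha = 0.1. reject H0.

U_X = 4.5, p = 0.041997, reject H0 at alpha = 0.1.


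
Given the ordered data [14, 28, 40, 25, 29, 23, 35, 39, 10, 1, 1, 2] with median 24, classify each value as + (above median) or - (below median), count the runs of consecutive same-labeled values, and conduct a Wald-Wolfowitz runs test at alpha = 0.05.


Step 1: Compute median = 24; label A = above, B = below.
Labels in order: BAAAABAABBBB  (n_A = 6, n_B = 6)
Step 2: Count runs R = 5.
Step 3: Under H0 (random ordering), E[R] = 2*n_A*n_B/(n_A+n_B) + 1 = 2*6*6/12 + 1 = 7.0000.
        Var[R] = 2*n_A*n_B*(2*n_A*n_B - n_A - n_B) / ((n_A+n_B)^2 * (n_A+n_B-1)) = 4320/1584 = 2.7273.
        SD[R] = 1.6514.
Step 4: Continuity-corrected z = (R + 0.5 - E[R]) / SD[R] = (5 + 0.5 - 7.0000) / 1.6514 = -0.9083.
Step 5: Two-sided p-value via normal approximation = 2*(1 - Phi(|z|)) = 0.363722.
Step 6: alpha = 0.05. fail to reject H0.

R = 5, z = -0.9083, p = 0.363722, fail to reject H0.


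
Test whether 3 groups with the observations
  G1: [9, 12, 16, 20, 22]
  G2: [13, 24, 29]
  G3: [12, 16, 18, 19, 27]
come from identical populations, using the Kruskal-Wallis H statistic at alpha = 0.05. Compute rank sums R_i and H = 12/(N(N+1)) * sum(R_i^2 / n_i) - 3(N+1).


Step 1: Combine all N = 13 observations and assign midranks.
sorted (value, group, rank): (9,G1,1), (12,G1,2.5), (12,G3,2.5), (13,G2,4), (16,G1,5.5), (16,G3,5.5), (18,G3,7), (19,G3,8), (20,G1,9), (22,G1,10), (24,G2,11), (27,G3,12), (29,G2,13)
Step 2: Sum ranks within each group.
R_1 = 28 (n_1 = 5)
R_2 = 28 (n_2 = 3)
R_3 = 35 (n_3 = 5)
Step 3: H = 12/(N(N+1)) * sum(R_i^2/n_i) - 3(N+1)
     = 12/(13*14) * (28^2/5 + 28^2/3 + 35^2/5) - 3*14
     = 0.065934 * 663.133 - 42
     = 1.723077.
Step 4: Ties present; correction factor C = 1 - 12/(13^3 - 13) = 0.994505. Corrected H = 1.723077 / 0.994505 = 1.732597.
Step 5: Under H0, H ~ chi^2(2); p-value = 0.420505.
Step 6: alpha = 0.05. fail to reject H0.

H = 1.7326, df = 2, p = 0.420505, fail to reject H0.


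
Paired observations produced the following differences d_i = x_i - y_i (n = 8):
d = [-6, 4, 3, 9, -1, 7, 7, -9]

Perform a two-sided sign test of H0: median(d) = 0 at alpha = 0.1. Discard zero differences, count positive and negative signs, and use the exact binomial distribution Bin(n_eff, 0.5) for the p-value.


Step 1: Discard zero differences. Original n = 8; n_eff = number of nonzero differences = 8.
Nonzero differences (with sign): -6, +4, +3, +9, -1, +7, +7, -9
Step 2: Count signs: positive = 5, negative = 3.
Step 3: Under H0: P(positive) = 0.5, so the number of positives S ~ Bin(8, 0.5).
Step 4: Two-sided exact p-value = sum of Bin(8,0.5) probabilities at or below the observed probability = 0.726562.
Step 5: alpha = 0.1. fail to reject H0.

n_eff = 8, pos = 5, neg = 3, p = 0.726562, fail to reject H0.


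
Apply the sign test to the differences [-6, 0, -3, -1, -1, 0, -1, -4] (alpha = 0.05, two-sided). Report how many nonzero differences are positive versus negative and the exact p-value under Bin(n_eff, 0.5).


Step 1: Discard zero differences. Original n = 8; n_eff = number of nonzero differences = 6.
Nonzero differences (with sign): -6, -3, -1, -1, -1, -4
Step 2: Count signs: positive = 0, negative = 6.
Step 3: Under H0: P(positive) = 0.5, so the number of positives S ~ Bin(6, 0.5).
Step 4: Two-sided exact p-value = sum of Bin(6,0.5) probabilities at or below the observed probability = 0.031250.
Step 5: alpha = 0.05. reject H0.

n_eff = 6, pos = 0, neg = 6, p = 0.031250, reject H0.
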